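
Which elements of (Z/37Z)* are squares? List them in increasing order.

1,3,4,7,9,10,11,12,16,21,25,26,27,28,30,33,34,36

Square k = 1,…,18 (k and 37−k give the same square):
1²=1, 2²=4, 3²=9, 4²=16, 5²=25, 6²=36, 7²≡12, 8²≡27, 9²≡7, 10²≡26, 11²≡10, 12²≡33, 13²≡21, 14²≡11, 15²≡3, 16²≡34, 17²≡30, 18²≡28 (mod 37).
So the quadratic residues mod 37 are {1, 3, 4, 7, 9, 10, 11, 12, 16, 21, 25, 26, 27, 28, 30, 33, 34, 36}.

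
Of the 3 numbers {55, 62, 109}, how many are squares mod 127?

(55/127) = -1 → non-residue.
(62/127) = +1 → QR.
(109/127) = -1 → non-residue.
Total quadratic residues among the 3: 1.

1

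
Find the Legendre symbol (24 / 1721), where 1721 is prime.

Pull out 2^3: since 1721 ≡ 1 (mod 8), (2/1721) = +1, so (2/1721)^3 = +1.
Reciprocity: 3 ≡ 3 and 1721 ≡ 1 (mod 4), so (3/1721) = +(1721/3).
Reduce top mod 3: now compute (2/3).
Pull out 2: since 3 ≡ 3 (mod 8), (2/3) = -1.
Reached (1/3) = 1. Collecting the sign flips along the way, the symbol is -1.

-1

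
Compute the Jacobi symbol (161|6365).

Reciprocity: 161 ≡ 1 and 6365 ≡ 1 (mod 4), so (161/6365) = +(6365/161).
Reduce top mod 161: now compute (86/161).
Pull out 2: since 161 ≡ 1 (mod 8), (2/161) = +1.
Reciprocity: 43 ≡ 3 and 161 ≡ 1 (mod 4), so (43/161) = +(161/43).
Reduce top mod 43: now compute (32/43).
Pull out 2^5: since 43 ≡ 3 (mod 8), (2/43) = -1, so (2/43)^5 = -1.
Reached (1/43) = 1. Collecting the sign flips along the way, the symbol is -1.

-1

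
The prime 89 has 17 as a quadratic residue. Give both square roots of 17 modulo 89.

89 ≡ 1 (mod 4), so we find a root by search.
Trying successive values, 27² = 729 ≡ 17 (mod 89). The other root is 89 − 27 = 62.

27, 62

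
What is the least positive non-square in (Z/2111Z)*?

7

(2/2111) = +1, so 2 is a residue.
(3/2111) = +1, so 3 is a residue.
(4/2111) = +1, so 4 is a residue.
(5/2111) = +1, so 5 is a residue.
(6/2111) = +1, so 6 is a residue.
(7/2111) = −1, so 7 is the smallest positive non-residue mod 2111.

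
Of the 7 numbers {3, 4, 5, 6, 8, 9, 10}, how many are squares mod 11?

4

(3/11) = +1 → QR.
(4/11) = +1 → QR.
(5/11) = +1 → QR.
(6/11) = -1 → non-residue.
(8/11) = -1 → non-residue.
(9/11) = +1 → QR.
(10/11) = -1 → non-residue.
Total quadratic residues among the 7: 4.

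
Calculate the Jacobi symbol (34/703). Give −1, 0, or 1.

-1

Pull out 2: since 703 ≡ 7 (mod 8), (2/703) = +1.
Reciprocity: 17 ≡ 1 and 703 ≡ 3 (mod 4), so (17/703) = +(703/17).
Reduce top mod 17: now compute (6/17).
Pull out 2: since 17 ≡ 1 (mod 8), (2/17) = +1.
Reciprocity: 3 ≡ 3 and 17 ≡ 1 (mod 4), so (3/17) = +(17/3).
Reduce top mod 3: now compute (2/3).
Pull out 2: since 3 ≡ 3 (mod 8), (2/3) = -1.
Reached (1/3) = 1. Collecting the sign flips along the way, the symbol is -1.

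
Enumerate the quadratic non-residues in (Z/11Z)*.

Square k = 1,…,5 (k and 11−k give the same square):
1²=1, 2²=4, 3²=9, 4²≡5, 5²≡3 (mod 11).
The residues are {1, 3, 4, 5, 9}; the non-residues are the remaining 5 nonzero classes.

2, 6, 7, 8, 10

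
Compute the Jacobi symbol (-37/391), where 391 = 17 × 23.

-1

First reduce: -37 ≡ 354 (mod 391).
Pull out 2: since 391 ≡ 7 (mod 8), (2/391) = +1.
Reciprocity: 177 ≡ 1 and 391 ≡ 3 (mod 4), so (177/391) = +(391/177).
Reduce top mod 177: now compute (37/177).
Reciprocity: 37 ≡ 1 and 177 ≡ 1 (mod 4), so (37/177) = +(177/37).
Reduce top mod 37: now compute (29/37).
Reciprocity: 29 ≡ 1 and 37 ≡ 1 (mod 4), so (29/37) = +(37/29).
Reduce top mod 29: now compute (8/29).
Pull out 2^3: since 29 ≡ 5 (mod 8), (2/29) = -1, so (2/29)^3 = -1.
Reached (1/29) = 1. Collecting the sign flips along the way, the symbol is -1.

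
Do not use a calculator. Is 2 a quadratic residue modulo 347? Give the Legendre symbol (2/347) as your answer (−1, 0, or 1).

Pull out 2: since 347 ≡ 3 (mod 8), (2/347) = -1.
Reached (1/347) = 1. Collecting the sign flips along the way, the symbol is -1.

-1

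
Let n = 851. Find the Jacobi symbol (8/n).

-1

Pull out 2^3: since 851 ≡ 3 (mod 8), (2/851) = -1, so (2/851)^3 = -1.
Reached (1/851) = 1. Collecting the sign flips along the way, the symbol is -1.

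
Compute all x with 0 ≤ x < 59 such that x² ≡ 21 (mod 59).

Since 59 ≡ 3 (mod 4), a square root of 21 is 21^((59+1)/4) = 21^15 mod 59.
Repeated squaring: 21^2≡28, 21^4≡17, 21^8≡53 (mod 59).
21^15 = 21^(8+4+2+1) ≡ 27 (mod 59).
Check: 27² = 729 ≡ 21 (mod 59). The two roots are 27 and 32.

27, 32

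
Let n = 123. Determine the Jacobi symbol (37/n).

1

Reciprocity: 37 ≡ 1 and 123 ≡ 3 (mod 4), so (37/123) = +(123/37).
Reduce top mod 37: now compute (12/37).
Pull out 2^2: since 37 ≡ 5 (mod 8), (2/37) = -1, so (2/37)^2 = +1.
Reciprocity: 3 ≡ 3 and 37 ≡ 1 (mod 4), so (3/37) = +(37/3).
Reduce top mod 3: now compute (1/3).
Reached (1/3) = 1. Collecting the sign flips along the way, the symbol is +1.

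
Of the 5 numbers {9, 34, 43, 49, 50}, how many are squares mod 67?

2

(9/67) = +1 → QR.
(34/67) = -1 → non-residue.
(43/67) = -1 → non-residue.
(49/67) = +1 → QR.
(50/67) = -1 → non-residue.
Total quadratic residues among the 5: 2.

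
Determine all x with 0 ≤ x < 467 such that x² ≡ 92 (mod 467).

Since 467 ≡ 3 (mod 4), a square root of 92 is 92^((467+1)/4) = 92^117 mod 467.
Repeated squaring: 92^2≡58, 92^4≡95, 92^8≡152, 92^16≡221, 92^32≡273, 92^64≡276 (mod 467).
92^117 = 92^(64+32+16+4+1) ≡ 305 (mod 467).
Check: 305² = 93025 ≡ 92 (mod 467). The two roots are 162 and 305.

162, 305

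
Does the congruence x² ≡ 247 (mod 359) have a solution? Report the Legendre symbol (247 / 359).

Euler's criterion: (247/359) ≡ 247^179 (mod 359).
247^2 ≡ 338 (mod 359)
247^4 ≡ 82 (mod 359)
247^8 ≡ 262 (mod 359)
247^16 ≡ 75 (mod 359)
247^32 ≡ 240 (mod 359)
247^64 ≡ 160 (mod 359)
247^128 ≡ 111 (mod 359)
247^179 = 247^(128+32+16+2+1) ≡ 1 (mod 359).
Result is 1, so (247/359) = 1.

1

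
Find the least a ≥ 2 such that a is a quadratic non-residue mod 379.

2

(2/379) = −1, so 2 is the smallest positive non-residue mod 379.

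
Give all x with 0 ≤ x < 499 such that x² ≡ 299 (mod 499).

Since 499 ≡ 3 (mod 4), a square root of 299 is 299^((499+1)/4) = 299^125 mod 499.
Repeated squaring: 299^2≡80, 299^4≡412, 299^8≡84, 299^16≡70, 299^32≡409, 299^64≡116 (mod 499).
299^125 = 299^(64+32+16+8+4+1) ≡ 328 (mod 499).
Check: 328² = 107584 ≡ 299 (mod 499). The two roots are 171 and 328.

171, 328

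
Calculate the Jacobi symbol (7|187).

1

Reciprocity: 7 ≡ 3 and 187 ≡ 3 (mod 4), so (7/187) = −(187/7).
Reduce top mod 7: now compute (5/7).
Reciprocity: 5 ≡ 1 and 7 ≡ 3 (mod 4), so (5/7) = +(7/5).
Reduce top mod 5: now compute (2/5).
Pull out 2: since 5 ≡ 5 (mod 8), (2/5) = -1.
Reached (1/5) = 1. Collecting the sign flips along the way, the symbol is +1.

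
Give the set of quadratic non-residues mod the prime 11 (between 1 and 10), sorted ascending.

Square k = 1,…,5 (k and 11−k give the same square):
1²=1, 2²=4, 3²=9, 4²≡5, 5²≡3 (mod 11).
The residues are {1, 3, 4, 5, 9}; the non-residues are the remaining 5 nonzero classes.

2 6 7 8 10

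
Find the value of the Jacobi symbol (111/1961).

Reciprocity: 111 ≡ 3 and 1961 ≡ 1 (mod 4), so (111/1961) = +(1961/111).
Reduce top mod 111: now compute (74/111).
Pull out 2: since 111 ≡ 7 (mod 8), (2/111) = +1.
Reciprocity: 37 ≡ 1 and 111 ≡ 3 (mod 4), so (37/111) = +(111/37).
Reduce top mod 37: now compute (0/37).
Top reduces to 0: gcd > 1, so the symbol is 0.

0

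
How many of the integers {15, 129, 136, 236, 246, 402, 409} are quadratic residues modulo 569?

(15/569) = -1 → non-residue.
(129/569) = -1 → non-residue.
(136/569) = +1 → QR.
(236/569) = -1 → non-residue.
(246/569) = -1 → non-residue.
(402/569) = -1 → non-residue.
(409/569) = +1 → QR.
Total quadratic residues among the 7: 2.

2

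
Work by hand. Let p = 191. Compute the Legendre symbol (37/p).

Reciprocity: 37 ≡ 1 and 191 ≡ 3 (mod 4), so (37/191) = +(191/37).
Reduce top mod 37: now compute (6/37).
Pull out 2: since 37 ≡ 5 (mod 8), (2/37) = -1.
Reciprocity: 3 ≡ 3 and 37 ≡ 1 (mod 4), so (3/37) = +(37/3).
Reduce top mod 3: now compute (1/3).
Reached (1/3) = 1. Collecting the sign flips along the way, the symbol is -1.

-1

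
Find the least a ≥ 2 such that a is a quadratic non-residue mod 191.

7

(2/191) = +1, so 2 is a residue.
(3/191) = +1, so 3 is a residue.
(4/191) = +1, so 4 is a residue.
(5/191) = +1, so 5 is a residue.
(6/191) = +1, so 6 is a residue.
(7/191) = −1, so 7 is the smallest positive non-residue mod 191.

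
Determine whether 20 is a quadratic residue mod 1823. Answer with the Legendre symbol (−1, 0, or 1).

Pull out 2^2: since 1823 ≡ 7 (mod 8), (2/1823) = +1, so (2/1823)^2 = +1.
Reciprocity: 5 ≡ 1 and 1823 ≡ 3 (mod 4), so (5/1823) = +(1823/5).
Reduce top mod 5: now compute (3/5).
Reciprocity: 3 ≡ 3 and 5 ≡ 1 (mod 4), so (3/5) = +(5/3).
Reduce top mod 3: now compute (2/3).
Pull out 2: since 3 ≡ 3 (mod 8), (2/3) = -1.
Reached (1/3) = 1. Collecting the sign flips along the way, the symbol is -1.

-1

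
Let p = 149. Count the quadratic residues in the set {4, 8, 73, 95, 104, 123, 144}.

(4/149) = +1 → QR.
(8/149) = -1 → non-residue.
(73/149) = +1 → QR.
(95/149) = +1 → QR.
(104/149) = +1 → QR.
(123/149) = +1 → QR.
(144/149) = +1 → QR.
Total quadratic residues among the 7: 6.

6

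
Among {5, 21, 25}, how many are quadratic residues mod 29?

(5/29) = +1 → QR.
(21/29) = -1 → non-residue.
(25/29) = +1 → QR.
Total quadratic residues among the 3: 2.

2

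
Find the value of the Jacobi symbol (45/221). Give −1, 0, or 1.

1

Reciprocity: 45 ≡ 1 and 221 ≡ 1 (mod 4), so (45/221) = +(221/45).
Reduce top mod 45: now compute (41/45).
Reciprocity: 41 ≡ 1 and 45 ≡ 1 (mod 4), so (41/45) = +(45/41).
Reduce top mod 41: now compute (4/41).
Pull out 2^2: since 41 ≡ 1 (mod 8), (2/41) = +1, so (2/41)^2 = +1.
Reached (1/41) = 1. Collecting the sign flips along the way, the symbol is +1.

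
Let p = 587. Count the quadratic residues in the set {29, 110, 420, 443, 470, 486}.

2

(29/587) = +1 → QR.
(110/587) = -1 → non-residue.
(420/587) = -1 → non-residue.
(443/587) = -1 → non-residue.
(470/587) = +1 → QR.
(486/587) = -1 → non-residue.
Total quadratic residues among the 6: 2.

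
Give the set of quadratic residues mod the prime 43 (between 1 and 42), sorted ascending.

Square k = 1,…,21 (k and 43−k give the same square):
1²=1, 2²=4, 3²=9, 4²=16, 5²=25, 6²=36, 7²≡6, 8²≡21, 9²≡38, 10²≡14, 11²≡35, 12²≡15, 13²≡40, 14²≡24, 15²≡10, 16²≡41, 17²≡31, 18²≡23, 19²≡17, 20²≡13, 21²≡11 (mod 43).
So the quadratic residues mod 43 are {1, 4, 6, 9, 10, 11, 13, 14, 15, 16, 17, 21, 23, 24, 25, 31, 35, 36, 38, 40, 41}.

1, 4, 6, 9, 10, 11, 13, 14, 15, 16, 17, 21, 23, 24, 25, 31, 35, 36, 38, 40, 41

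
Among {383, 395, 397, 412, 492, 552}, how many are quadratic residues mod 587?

(383/587) = -1 → non-residue.
(395/587) = -1 → non-residue.
(397/587) = +1 → QR.
(412/587) = -1 → non-residue.
(492/587) = -1 → non-residue.
(552/587) = +1 → QR.
Total quadratic residues among the 6: 2.

2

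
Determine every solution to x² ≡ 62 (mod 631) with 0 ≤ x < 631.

153, 478

Since 631 ≡ 3 (mod 4), a square root of 62 is 62^((631+1)/4) = 62^158 mod 631.
Repeated squaring: 62^2≡58, 62^4≡209, 62^8≡142, 62^16≡603, 62^32≡153, 62^64≡62, 62^128≡58 (mod 631).
62^158 = 62^(128+16+8+4+2) ≡ 153 (mod 631).
Check: 153² = 23409 ≡ 62 (mod 631). The two roots are 153 and 478.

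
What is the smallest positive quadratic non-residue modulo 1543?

(2/1543) = +1, so 2 is a residue.
(3/1543) = −1, so 3 is the smallest positive non-residue mod 1543.

3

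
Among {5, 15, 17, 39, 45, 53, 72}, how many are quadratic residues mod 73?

1

(5/73) = -1 → non-residue.
(15/73) = -1 → non-residue.
(17/73) = -1 → non-residue.
(39/73) = -1 → non-residue.
(45/73) = -1 → non-residue.
(53/73) = -1 → non-residue.
(72/73) = +1 → QR.
Total quadratic residues among the 7: 1.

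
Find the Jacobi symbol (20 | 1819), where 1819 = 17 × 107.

Pull out 2^2: since 1819 ≡ 3 (mod 8), (2/1819) = -1, so (2/1819)^2 = +1.
Reciprocity: 5 ≡ 1 and 1819 ≡ 3 (mod 4), so (5/1819) = +(1819/5).
Reduce top mod 5: now compute (4/5).
Pull out 2^2: since 5 ≡ 5 (mod 8), (2/5) = -1, so (2/5)^2 = +1.
Reached (1/5) = 1. Collecting the sign flips along the way, the symbol is +1.

1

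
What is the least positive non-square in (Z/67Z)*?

2

(2/67) = −1, so 2 is the smallest positive non-residue mod 67.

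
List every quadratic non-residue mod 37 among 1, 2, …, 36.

Square k = 1,…,18 (k and 37−k give the same square):
1²=1, 2²=4, 3²=9, 4²=16, 5²=25, 6²=36, 7²≡12, 8²≡27, 9²≡7, 10²≡26, 11²≡10, 12²≡33, 13²≡21, 14²≡11, 15²≡3, 16²≡34, 17²≡30, 18²≡28 (mod 37).
The residues are {1, 3, 4, 7, 9, 10, 11, 12, 16, 21, 25, 26, 27, 28, 30, 33, 34, 36}; the non-residues are the remaining 18 nonzero classes.

2 5 6 8 13 14 15 17 18 19 20 22 23 24 29 31 32 35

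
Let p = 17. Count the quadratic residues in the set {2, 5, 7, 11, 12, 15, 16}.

3

(2/17) = +1 → QR.
(5/17) = -1 → non-residue.
(7/17) = -1 → non-residue.
(11/17) = -1 → non-residue.
(12/17) = -1 → non-residue.
(15/17) = +1 → QR.
(16/17) = +1 → QR.
Total quadratic residues among the 7: 3.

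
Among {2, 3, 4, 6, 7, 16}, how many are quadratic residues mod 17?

(2/17) = +1 → QR.
(3/17) = -1 → non-residue.
(4/17) = +1 → QR.
(6/17) = -1 → non-residue.
(7/17) = -1 → non-residue.
(16/17) = +1 → QR.
Total quadratic residues among the 6: 3.

3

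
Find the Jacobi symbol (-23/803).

-1

First reduce: -23 ≡ 780 (mod 803).
Pull out 2^2: since 803 ≡ 3 (mod 8), (2/803) = -1, so (2/803)^2 = +1.
Reciprocity: 195 ≡ 3 and 803 ≡ 3 (mod 4), so (195/803) = −(803/195).
Reduce top mod 195: now compute (23/195).
Reciprocity: 23 ≡ 3 and 195 ≡ 3 (mod 4), so (23/195) = −(195/23).
Reduce top mod 23: now compute (11/23).
Reciprocity: 11 ≡ 3 and 23 ≡ 3 (mod 4), so (11/23) = −(23/11).
Reduce top mod 11: now compute (1/11).
Reached (1/11) = 1. Collecting the sign flips along the way, the symbol is -1.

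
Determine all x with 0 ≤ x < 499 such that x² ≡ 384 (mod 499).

Since 499 ≡ 3 (mod 4), a square root of 384 is 384^((499+1)/4) = 384^125 mod 499.
Repeated squaring: 384^2≡251, 384^4≡127, 384^8≡161, 384^16≡472, 384^32≡230, 384^64≡6 (mod 499).
384^125 = 384^(64+32+16+8+4+1) ≡ 156 (mod 499).
Check: 156² = 24336 ≡ 384 (mod 499). The two roots are 156 and 343.

156, 343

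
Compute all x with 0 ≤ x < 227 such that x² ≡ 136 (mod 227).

96, 131

Since 227 ≡ 3 (mod 4), a square root of 136 is 136^((227+1)/4) = 136^57 mod 227.
Repeated squaring: 136^2≡109, 136^4≡77, 136^8≡27, 136^16≡48, 136^32≡34 (mod 227).
136^57 = 136^(32+16+8+1) ≡ 131 (mod 227).
Check: 131² = 17161 ≡ 136 (mod 227). The two roots are 96 and 131.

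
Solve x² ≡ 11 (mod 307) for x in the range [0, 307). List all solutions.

25, 282

Since 307 ≡ 3 (mod 4), a square root of 11 is 11^((307+1)/4) = 11^77 mod 307.
Repeated squaring: 11^2≡121, 11^4≡212, 11^8≡122, 11^16≡148, 11^32≡107, 11^64≡90 (mod 307).
11^77 = 11^(64+8+4+1) ≡ 25 (mod 307).
Check: 25² = 625 ≡ 11 (mod 307). The two roots are 25 and 282.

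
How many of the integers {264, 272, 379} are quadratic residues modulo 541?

(264/541) = +1 → QR.
(272/541) = -1 → non-residue.
(379/541) = -1 → non-residue.
Total quadratic residues among the 3: 1.

1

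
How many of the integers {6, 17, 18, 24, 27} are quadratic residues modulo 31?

(6/31) = -1 → non-residue.
(17/31) = -1 → non-residue.
(18/31) = +1 → QR.
(24/31) = -1 → non-residue.
(27/31) = -1 → non-residue.
Total quadratic residues among the 5: 1.

1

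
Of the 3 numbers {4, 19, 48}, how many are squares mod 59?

(4/59) = +1 → QR.
(19/59) = +1 → QR.
(48/59) = +1 → QR.
Total quadratic residues among the 3: 3.

3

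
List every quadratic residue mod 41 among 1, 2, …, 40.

Square k = 1,…,20 (k and 41−k give the same square):
1²=1, 2²=4, 3²=9, 4²=16, 5²=25, 6²=36, 7²≡8, 8²≡23, 9²≡40, 10²≡18, 11²≡39, 12²≡21, 13²≡5, 14²≡32, 15²≡20, 16²≡10, 17²≡2, 18²≡37, 19²≡33, 20²≡31 (mod 41).
So the quadratic residues mod 41 are {1, 2, 4, 5, 8, 9, 10, 16, 18, 20, 21, 23, 25, 31, 32, 33, 36, 37, 39, 40}.

1, 2, 4, 5, 8, 9, 10, 16, 18, 20, 21, 23, 25, 31, 32, 33, 36, 37, 39, 40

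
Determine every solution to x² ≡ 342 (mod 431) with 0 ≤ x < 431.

90, 341

Since 431 ≡ 3 (mod 4), a square root of 342 is 342^((431+1)/4) = 342^108 mod 431.
Repeated squaring: 342^2≡163, 342^4≡278, 342^8≡135, 342^16≡123, 342^32≡44, 342^64≡212 (mod 431).
342^108 = 342^(64+32+8+4) ≡ 90 (mod 431).
Check: 90² = 8100 ≡ 342 (mod 431). The two roots are 90 and 341.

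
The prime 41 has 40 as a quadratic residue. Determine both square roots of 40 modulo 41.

9, 32

41 ≡ 1 (mod 4), so we find a root by search.
Trying successive values, 9² = 81 ≡ 40 (mod 41). The other root is 41 − 9 = 32.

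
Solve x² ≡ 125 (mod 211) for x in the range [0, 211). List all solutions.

97, 114

Since 211 ≡ 3 (mod 4), a square root of 125 is 125^((211+1)/4) = 125^53 mod 211.
Repeated squaring: 125^2≡11, 125^4≡121, 125^8≡82, 125^16≡183, 125^32≡151 (mod 211).
125^53 = 125^(32+16+4+1) ≡ 114 (mod 211).
Check: 114² = 12996 ≡ 125 (mod 211). The two roots are 97 and 114.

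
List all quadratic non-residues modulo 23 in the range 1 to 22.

Square k = 1,…,11 (k and 23−k give the same square):
1²=1, 2²=4, 3²=9, 4²=16, 5²≡2, 6²≡13, 7²≡3, 8²≡18, 9²≡12, 10²≡8, 11²≡6 (mod 23).
The residues are {1, 2, 3, 4, 6, 8, 9, 12, 13, 16, 18}; the non-residues are the remaining 11 nonzero classes.

5 7 10 11 14 15 17 19 20 21 22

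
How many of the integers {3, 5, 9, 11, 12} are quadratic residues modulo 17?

(3/17) = -1 → non-residue.
(5/17) = -1 → non-residue.
(9/17) = +1 → QR.
(11/17) = -1 → non-residue.
(12/17) = -1 → non-residue.
Total quadratic residues among the 5: 1.

1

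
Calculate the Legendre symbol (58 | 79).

-1

Pull out 2: since 79 ≡ 7 (mod 8), (2/79) = +1.
Reciprocity: 29 ≡ 1 and 79 ≡ 3 (mod 4), so (29/79) = +(79/29).
Reduce top mod 29: now compute (21/29).
Reciprocity: 21 ≡ 1 and 29 ≡ 1 (mod 4), so (21/29) = +(29/21).
Reduce top mod 21: now compute (8/21).
Pull out 2^3: since 21 ≡ 5 (mod 8), (2/21) = -1, so (2/21)^3 = -1.
Reached (1/21) = 1. Collecting the sign flips along the way, the symbol is -1.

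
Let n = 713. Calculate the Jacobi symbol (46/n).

0

Pull out 2: since 713 ≡ 1 (mod 8), (2/713) = +1.
Reciprocity: 23 ≡ 3 and 713 ≡ 1 (mod 4), so (23/713) = +(713/23).
Reduce top mod 23: now compute (0/23).
Top reduces to 0: gcd > 1, so the symbol is 0.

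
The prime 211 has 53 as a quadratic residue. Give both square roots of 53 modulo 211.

105, 106

Since 211 ≡ 3 (mod 4), a square root of 53 is 53^((211+1)/4) = 53^53 mod 211.
Repeated squaring: 53^2≡66, 53^4≡136, 53^8≡139, 53^16≡120, 53^32≡52 (mod 211).
53^53 = 53^(32+16+4+1) ≡ 105 (mod 211).
Check: 105² = 11025 ≡ 53 (mod 211). The two roots are 105 and 106.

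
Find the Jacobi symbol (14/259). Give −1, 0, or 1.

0

Pull out 2: since 259 ≡ 3 (mod 8), (2/259) = -1.
Reciprocity: 7 ≡ 3 and 259 ≡ 3 (mod 4), so (7/259) = −(259/7).
Reduce top mod 7: now compute (0/7).
Top reduces to 0: gcd > 1, so the symbol is 0.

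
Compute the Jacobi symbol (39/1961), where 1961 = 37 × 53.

Reciprocity: 39 ≡ 3 and 1961 ≡ 1 (mod 4), so (39/1961) = +(1961/39).
Reduce top mod 39: now compute (11/39).
Reciprocity: 11 ≡ 3 and 39 ≡ 3 (mod 4), so (11/39) = −(39/11).
Reduce top mod 11: now compute (6/11).
Pull out 2: since 11 ≡ 3 (mod 8), (2/11) = -1.
Reciprocity: 3 ≡ 3 and 11 ≡ 3 (mod 4), so (3/11) = −(11/3).
Reduce top mod 3: now compute (2/3).
Pull out 2: since 3 ≡ 3 (mod 8), (2/3) = -1.
Reached (1/3) = 1. Collecting the sign flips along the way, the symbol is +1.

1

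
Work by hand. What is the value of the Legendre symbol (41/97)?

-1

Euler's criterion: (41/97) ≡ 41^48 (mod 97).
41^2 ≡ 32 (mod 97)
41^4 ≡ 54 (mod 97)
41^8 ≡ 6 (mod 97)
41^16 ≡ 36 (mod 97)
41^32 ≡ 35 (mod 97)
41^48 = 41^(32+16) ≡ 96 (mod 97).
Result is 96 ≡ −1, so (41/97) = −1.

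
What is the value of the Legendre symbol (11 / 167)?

1

Reciprocity: 11 ≡ 3 and 167 ≡ 3 (mod 4), so (11/167) = −(167/11).
Reduce top mod 11: now compute (2/11).
Pull out 2: since 11 ≡ 3 (mod 8), (2/11) = -1.
Reached (1/11) = 1. Collecting the sign flips along the way, the symbol is +1.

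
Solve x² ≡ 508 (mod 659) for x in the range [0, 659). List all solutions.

Since 659 ≡ 3 (mod 4), a square root of 508 is 508^((659+1)/4) = 508^165 mod 659.
Repeated squaring: 508^2≡395, 508^4≡501, 508^8≡581, 508^16≡153, 508^32≡344, 508^64≡375, 508^128≡258 (mod 659).
508^165 = 508^(128+32+4+1) ≡ 454 (mod 659).
Check: 454² = 206116 ≡ 508 (mod 659). The two roots are 205 and 454.

205, 454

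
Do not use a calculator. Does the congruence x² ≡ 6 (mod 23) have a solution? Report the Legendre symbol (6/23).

1

Euler's criterion: (6/23) ≡ 6^11 (mod 23).
6^2 ≡ 13 (mod 23)
6^4 ≡ 8 (mod 23)
6^8 ≡ 18 (mod 23)
6^11 = 6^(8+2+1) ≡ 1 (mod 23).
Result is 1, so (6/23) = 1.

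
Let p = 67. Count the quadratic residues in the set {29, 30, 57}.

(29/67) = +1 → QR.
(30/67) = -1 → non-residue.
(57/67) = -1 → non-residue.
Total quadratic residues among the 3: 1.

1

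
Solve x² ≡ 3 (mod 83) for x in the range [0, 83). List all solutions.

13, 70

Since 83 ≡ 3 (mod 4), a square root of 3 is 3^((83+1)/4) = 3^21 mod 83.
Repeated squaring: 3^2≡9, 3^4≡81, 3^8≡4, 3^16≡16 (mod 83).
3^21 = 3^(16+4+1) ≡ 70 (mod 83).
Check: 70² = 4900 ≡ 3 (mod 83). The two roots are 13 and 70.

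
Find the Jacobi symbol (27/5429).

-1

Reciprocity: 27 ≡ 3 and 5429 ≡ 1 (mod 4), so (27/5429) = +(5429/27).
Reduce top mod 27: now compute (2/27).
Pull out 2: since 27 ≡ 3 (mod 8), (2/27) = -1.
Reached (1/27) = 1. Collecting the sign flips along the way, the symbol is -1.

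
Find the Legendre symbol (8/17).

1

Pull out 2^3: since 17 ≡ 1 (mod 8), (2/17) = +1, so (2/17)^3 = +1.
Reached (1/17) = 1. Collecting the sign flips along the way, the symbol is +1.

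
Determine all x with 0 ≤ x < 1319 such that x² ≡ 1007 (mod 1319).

Since 1319 ≡ 3 (mod 4), a square root of 1007 is 1007^((1319+1)/4) = 1007^330 mod 1319.
Repeated squaring: 1007^2≡1057, 1007^4≡56, 1007^8≡498, 1007^16≡32, 1007^32≡1024, 1007^64≡1290, 1007^128≡841, 1007^256≡297 (mod 1319).
1007^330 = 1007^(256+64+8+2) ≡ 469 (mod 1319).
Check: 469² = 219961 ≡ 1007 (mod 1319). The two roots are 469 and 850.

469, 850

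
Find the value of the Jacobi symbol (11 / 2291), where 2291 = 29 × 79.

Reciprocity: 11 ≡ 3 and 2291 ≡ 3 (mod 4), so (11/2291) = −(2291/11).
Reduce top mod 11: now compute (3/11).
Reciprocity: 3 ≡ 3 and 11 ≡ 3 (mod 4), so (3/11) = −(11/3).
Reduce top mod 3: now compute (2/3).
Pull out 2: since 3 ≡ 3 (mod 8), (2/3) = -1.
Reached (1/3) = 1. Collecting the sign flips along the way, the symbol is -1.

-1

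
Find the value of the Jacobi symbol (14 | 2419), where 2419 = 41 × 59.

1

Pull out 2: since 2419 ≡ 3 (mod 8), (2/2419) = -1.
Reciprocity: 7 ≡ 3 and 2419 ≡ 3 (mod 4), so (7/2419) = −(2419/7).
Reduce top mod 7: now compute (4/7).
Pull out 2^2: since 7 ≡ 7 (mod 8), (2/7) = +1, so (2/7)^2 = +1.
Reached (1/7) = 1. Collecting the sign flips along the way, the symbol is +1.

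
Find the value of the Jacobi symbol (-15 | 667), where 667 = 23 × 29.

-1

First reduce: -15 ≡ 652 (mod 667).
Pull out 2^2: since 667 ≡ 3 (mod 8), (2/667) = -1, so (2/667)^2 = +1.
Reciprocity: 163 ≡ 3 and 667 ≡ 3 (mod 4), so (163/667) = −(667/163).
Reduce top mod 163: now compute (15/163).
Reciprocity: 15 ≡ 3 and 163 ≡ 3 (mod 4), so (15/163) = −(163/15).
Reduce top mod 15: now compute (13/15).
Reciprocity: 13 ≡ 1 and 15 ≡ 3 (mod 4), so (13/15) = +(15/13).
Reduce top mod 13: now compute (2/13).
Pull out 2: since 13 ≡ 5 (mod 8), (2/13) = -1.
Reached (1/13) = 1. Collecting the sign flips along the way, the symbol is -1.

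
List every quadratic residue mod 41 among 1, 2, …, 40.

Square k = 1,…,20 (k and 41−k give the same square):
1²=1, 2²=4, 3²=9, 4²=16, 5²=25, 6²=36, 7²≡8, 8²≡23, 9²≡40, 10²≡18, 11²≡39, 12²≡21, 13²≡5, 14²≡32, 15²≡20, 16²≡10, 17²≡2, 18²≡37, 19²≡33, 20²≡31 (mod 41).
So the quadratic residues mod 41 are {1, 2, 4, 5, 8, 9, 10, 16, 18, 20, 21, 23, 25, 31, 32, 33, 36, 37, 39, 40}.

1, 2, 4, 5, 8, 9, 10, 16, 18, 20, 21, 23, 25, 31, 32, 33, 36, 37, 39, 40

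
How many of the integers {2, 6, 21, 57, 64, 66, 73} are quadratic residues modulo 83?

(2/83) = -1 → non-residue.
(6/83) = -1 → non-residue.
(21/83) = +1 → QR.
(57/83) = -1 → non-residue.
(64/83) = +1 → QR.
(66/83) = -1 → non-residue.
(73/83) = -1 → non-residue.
Total quadratic residues among the 7: 2.

2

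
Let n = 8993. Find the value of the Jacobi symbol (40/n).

Pull out 2^3: since 8993 ≡ 1 (mod 8), (2/8993) = +1, so (2/8993)^3 = +1.
Reciprocity: 5 ≡ 1 and 8993 ≡ 1 (mod 4), so (5/8993) = +(8993/5).
Reduce top mod 5: now compute (3/5).
Reciprocity: 3 ≡ 3 and 5 ≡ 1 (mod 4), so (3/5) = +(5/3).
Reduce top mod 3: now compute (2/3).
Pull out 2: since 3 ≡ 3 (mod 8), (2/3) = -1.
Reached (1/3) = 1. Collecting the sign flips along the way, the symbol is -1.

-1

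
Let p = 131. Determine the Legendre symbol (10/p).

-1

Pull out 2: since 131 ≡ 3 (mod 8), (2/131) = -1.
Reciprocity: 5 ≡ 1 and 131 ≡ 3 (mod 4), so (5/131) = +(131/5).
Reduce top mod 5: now compute (1/5).
Reached (1/5) = 1. Collecting the sign flips along the way, the symbol is -1.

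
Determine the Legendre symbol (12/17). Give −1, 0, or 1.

-1

Pull out 2^2: since 17 ≡ 1 (mod 8), (2/17) = +1, so (2/17)^2 = +1.
Reciprocity: 3 ≡ 3 and 17 ≡ 1 (mod 4), so (3/17) = +(17/3).
Reduce top mod 3: now compute (2/3).
Pull out 2: since 3 ≡ 3 (mod 8), (2/3) = -1.
Reached (1/3) = 1. Collecting the sign flips along the way, the symbol is -1.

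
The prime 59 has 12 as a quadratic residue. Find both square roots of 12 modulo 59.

22, 37

Since 59 ≡ 3 (mod 4), a square root of 12 is 12^((59+1)/4) = 12^15 mod 59.
Repeated squaring: 12^2≡26, 12^4≡27, 12^8≡21 (mod 59).
12^15 = 12^(8+4+2+1) ≡ 22 (mod 59).
Check: 22² = 484 ≡ 12 (mod 59). The two roots are 22 and 37.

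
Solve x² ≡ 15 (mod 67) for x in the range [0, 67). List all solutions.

Since 67 ≡ 3 (mod 4), a square root of 15 is 15^((67+1)/4) = 15^17 mod 67.
Repeated squaring: 15^2≡24, 15^4≡40, 15^8≡59, 15^16≡64 (mod 67).
15^17 = 15^(16+1) ≡ 22 (mod 67).
Check: 22² = 484 ≡ 15 (mod 67). The two roots are 22 and 45.

22, 45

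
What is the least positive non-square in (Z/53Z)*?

2

(2/53) = −1, so 2 is the smallest positive non-residue mod 53.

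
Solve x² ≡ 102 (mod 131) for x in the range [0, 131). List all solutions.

44, 87

Since 131 ≡ 3 (mod 4), a square root of 102 is 102^((131+1)/4) = 102^33 mod 131.
Repeated squaring: 102^2≡55, 102^4≡12, 102^8≡13, 102^16≡38, 102^32≡3 (mod 131).
102^33 = 102^(32+1) ≡ 44 (mod 131).
Check: 44² = 1936 ≡ 102 (mod 131). The two roots are 44 and 87.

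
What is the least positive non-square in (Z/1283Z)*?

(2/1283) = −1, so 2 is the smallest positive non-residue mod 1283.

2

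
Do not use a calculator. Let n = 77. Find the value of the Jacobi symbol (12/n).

-1

Pull out 2^2: since 77 ≡ 5 (mod 8), (2/77) = -1, so (2/77)^2 = +1.
Reciprocity: 3 ≡ 3 and 77 ≡ 1 (mod 4), so (3/77) = +(77/3).
Reduce top mod 3: now compute (2/3).
Pull out 2: since 3 ≡ 3 (mod 8), (2/3) = -1.
Reached (1/3) = 1. Collecting the sign flips along the way, the symbol is -1.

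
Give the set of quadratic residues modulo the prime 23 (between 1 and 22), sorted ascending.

Square k = 1,…,11 (k and 23−k give the same square):
1²=1, 2²=4, 3²=9, 4²=16, 5²≡2, 6²≡13, 7²≡3, 8²≡18, 9²≡12, 10²≡8, 11²≡6 (mod 23).
So the quadratic residues mod 23 are {1, 2, 3, 4, 6, 8, 9, 12, 13, 16, 18}.

1,2,3,4,6,8,9,12,13,16,18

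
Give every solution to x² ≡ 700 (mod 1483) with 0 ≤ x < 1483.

136, 1347

Since 1483 ≡ 3 (mod 4), a square root of 700 is 700^((1483+1)/4) = 700^371 mod 1483.
Repeated squaring: 700^2≡610, 700^4≡1350, 700^8≡1376, 700^16≡1068, 700^32≡197, 700^64≡251, 700^128≡715, 700^256≡1073 (mod 1483).
700^371 = 700^(256+64+32+16+2+1) ≡ 1347 (mod 1483).
Check: 1347² = 1814409 ≡ 700 (mod 1483). The two roots are 136 and 1347.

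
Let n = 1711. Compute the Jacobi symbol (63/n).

Reciprocity: 63 ≡ 3 and 1711 ≡ 3 (mod 4), so (63/1711) = −(1711/63).
Reduce top mod 63: now compute (10/63).
Pull out 2: since 63 ≡ 7 (mod 8), (2/63) = +1.
Reciprocity: 5 ≡ 1 and 63 ≡ 3 (mod 4), so (5/63) = +(63/5).
Reduce top mod 5: now compute (3/5).
Reciprocity: 3 ≡ 3 and 5 ≡ 1 (mod 4), so (3/5) = +(5/3).
Reduce top mod 3: now compute (2/3).
Pull out 2: since 3 ≡ 3 (mod 8), (2/3) = -1.
Reached (1/3) = 1. Collecting the sign flips along the way, the symbol is +1.

1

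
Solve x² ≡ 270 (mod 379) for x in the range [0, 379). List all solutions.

Since 379 ≡ 3 (mod 4), a square root of 270 is 270^((379+1)/4) = 270^95 mod 379.
Repeated squaring: 270^2≡132, 270^4≡369, 270^8≡100, 270^16≡146, 270^32≡92, 270^64≡126 (mod 379).
270^95 = 270^(64+16+8+4+2+1) ≡ 144 (mod 379).
Check: 144² = 20736 ≡ 270 (mod 379). The two roots are 144 and 235.

144, 235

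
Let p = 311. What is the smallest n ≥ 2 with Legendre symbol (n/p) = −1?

(2/311) = +1, so 2 is a residue.
(3/311) = +1, so 3 is a residue.
(4/311) = +1, so 4 is a residue.
(5/311) = +1, so 5 is a residue.
(6/311) = +1, so 6 is a residue.
(7/311) = +1, so 7 is a residue.
(8/311) = +1, so 8 is a residue.
(9/311) = +1, so 9 is a residue.
(10/311) = +1, so 10 is a residue.
(11/311) = −1, so 11 is the smallest positive non-residue mod 311.

11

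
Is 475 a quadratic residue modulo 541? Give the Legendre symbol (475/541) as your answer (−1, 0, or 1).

1

Euler's criterion: (475/541) ≡ 475^270 (mod 541).
475^2 ≡ 28 (mod 541)
475^4 ≡ 243 (mod 541)
475^8 ≡ 80 (mod 541)
475^16 ≡ 449 (mod 541)
475^32 ≡ 349 (mod 541)
475^64 ≡ 76 (mod 541)
475^128 ≡ 366 (mod 541)
475^256 ≡ 329 (mod 541)
475^270 = 475^(256+8+4+2) ≡ 1 (mod 541).
Result is 1, so (475/541) = 1.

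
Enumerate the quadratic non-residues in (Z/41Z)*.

Square k = 1,…,20 (k and 41−k give the same square):
1²=1, 2²=4, 3²=9, 4²=16, 5²=25, 6²=36, 7²≡8, 8²≡23, 9²≡40, 10²≡18, 11²≡39, 12²≡21, 13²≡5, 14²≡32, 15²≡20, 16²≡10, 17²≡2, 18²≡37, 19²≡33, 20²≡31 (mod 41).
The residues are {1, 2, 4, 5, 8, 9, 10, 16, 18, 20, 21, 23, 25, 31, 32, 33, 36, 37, 39, 40}; the non-residues are the remaining 20 nonzero classes.

3, 6, 7, 11, 12, 13, 14, 15, 17, 19, 22, 24, 26, 27, 28, 29, 30, 34, 35, 38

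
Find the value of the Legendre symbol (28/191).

Euler's criterion: (28/191) ≡ 28^95 (mod 191).
28^2 ≡ 20 (mod 191)
28^4 ≡ 18 (mod 191)
28^8 ≡ 133 (mod 191)
28^16 ≡ 117 (mod 191)
28^32 ≡ 128 (mod 191)
28^64 ≡ 149 (mod 191)
28^95 = 28^(64+16+8+4+2+1) ≡ 190 (mod 191).
Result is 190 ≡ −1, so (28/191) = −1.

-1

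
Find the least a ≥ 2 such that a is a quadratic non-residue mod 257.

3

(2/257) = +1, so 2 is a residue.
(3/257) = −1, so 3 is the smallest positive non-residue mod 257.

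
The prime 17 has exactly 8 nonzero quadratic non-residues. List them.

Square k = 1,…,8 (k and 17−k give the same square):
1²=1, 2²=4, 3²=9, 4²=16, 5²≡8, 6²≡2, 7²≡15, 8²≡13 (mod 17).
The residues are {1, 2, 4, 8, 9, 13, 15, 16}; the non-residues are the remaining 8 nonzero classes.

3,5,6,7,10,11,12,14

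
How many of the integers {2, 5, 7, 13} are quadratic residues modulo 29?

(2/29) = -1 → non-residue.
(5/29) = +1 → QR.
(7/29) = +1 → QR.
(13/29) = +1 → QR.
Total quadratic residues among the 4: 3.

3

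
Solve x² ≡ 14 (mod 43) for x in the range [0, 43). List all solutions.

10, 33

Since 43 ≡ 3 (mod 4), a square root of 14 is 14^((43+1)/4) = 14^11 mod 43.
Repeated squaring: 14^2≡24, 14^4≡17, 14^8≡31 (mod 43).
14^11 = 14^(8+2+1) ≡ 10 (mod 43).
Check: 10² = 100 ≡ 14 (mod 43). The two roots are 10 and 33.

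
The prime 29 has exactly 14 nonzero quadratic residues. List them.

1, 4, 5, 6, 7, 9, 13, 16, 20, 22, 23, 24, 25, 28

Square k = 1,…,14 (k and 29−k give the same square):
1²=1, 2²=4, 3²=9, 4²=16, 5²=25, 6²≡7, 7²≡20, 8²≡6, 9²≡23, 10²≡13, 11²≡5, 12²≡28, 13²≡24, 14²≡22 (mod 29).
So the quadratic residues mod 29 are {1, 4, 5, 6, 7, 9, 13, 16, 20, 22, 23, 24, 25, 28}.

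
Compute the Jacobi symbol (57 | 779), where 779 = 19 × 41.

0

Reciprocity: 57 ≡ 1 and 779 ≡ 3 (mod 4), so (57/779) = +(779/57).
Reduce top mod 57: now compute (38/57).
Pull out 2: since 57 ≡ 1 (mod 8), (2/57) = +1.
Reciprocity: 19 ≡ 3 and 57 ≡ 1 (mod 4), so (19/57) = +(57/19).
Reduce top mod 19: now compute (0/19).
Top reduces to 0: gcd > 1, so the symbol is 0.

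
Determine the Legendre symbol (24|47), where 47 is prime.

1

Pull out 2^3: since 47 ≡ 7 (mod 8), (2/47) = +1, so (2/47)^3 = +1.
Reciprocity: 3 ≡ 3 and 47 ≡ 3 (mod 4), so (3/47) = −(47/3).
Reduce top mod 3: now compute (2/3).
Pull out 2: since 3 ≡ 3 (mod 8), (2/3) = -1.
Reached (1/3) = 1. Collecting the sign flips along the way, the symbol is +1.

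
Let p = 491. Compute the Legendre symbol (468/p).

1

Pull out 2^2: since 491 ≡ 3 (mod 8), (2/491) = -1, so (2/491)^2 = +1.
Reciprocity: 117 ≡ 1 and 491 ≡ 3 (mod 4), so (117/491) = +(491/117).
Reduce top mod 117: now compute (23/117).
Reciprocity: 23 ≡ 3 and 117 ≡ 1 (mod 4), so (23/117) = +(117/23).
Reduce top mod 23: now compute (2/23).
Pull out 2: since 23 ≡ 7 (mod 8), (2/23) = +1.
Reached (1/23) = 1. Collecting the sign flips along the way, the symbol is +1.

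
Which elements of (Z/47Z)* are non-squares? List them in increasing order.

Square k = 1,…,23 (k and 47−k give the same square):
1²=1, 2²=4, 3²=9, 4²=16, 5²=25, 6²=36, 7²≡2, 8²≡17, 9²≡34, 10²≡6, 11²≡27, 12²≡3, 13²≡28, 14²≡8, 15²≡37, 16²≡21, 17²≡7, 18²≡42, 19²≡32, 20²≡24, 21²≡18, 22²≡14, 23²≡12 (mod 47).
The residues are {1, 2, 3, 4, 6, 7, 8, 9, 12, 14, 16, 17, 18, 21, 24, 25, 27, 28, 32, 34, 36, 37, 42}; the non-residues are the remaining 23 nonzero classes.

5 10 11 13 15 19 20 22 23 26 29 30 31 33 35 38 39 40 41 43 44 45 46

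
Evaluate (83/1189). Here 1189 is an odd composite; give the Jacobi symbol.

Reciprocity: 83 ≡ 3 and 1189 ≡ 1 (mod 4), so (83/1189) = +(1189/83).
Reduce top mod 83: now compute (27/83).
Reciprocity: 27 ≡ 3 and 83 ≡ 3 (mod 4), so (27/83) = −(83/27).
Reduce top mod 27: now compute (2/27).
Pull out 2: since 27 ≡ 3 (mod 8), (2/27) = -1.
Reached (1/27) = 1. Collecting the sign flips along the way, the symbol is +1.

1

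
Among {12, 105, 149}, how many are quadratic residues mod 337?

2

(12/337) = +1 → QR.
(105/337) = -1 → non-residue.
(149/337) = +1 → QR.
Total quadratic residues among the 3: 2.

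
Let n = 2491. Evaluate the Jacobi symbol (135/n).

Reciprocity: 135 ≡ 3 and 2491 ≡ 3 (mod 4), so (135/2491) = −(2491/135).
Reduce top mod 135: now compute (61/135).
Reciprocity: 61 ≡ 1 and 135 ≡ 3 (mod 4), so (61/135) = +(135/61).
Reduce top mod 61: now compute (13/61).
Reciprocity: 13 ≡ 1 and 61 ≡ 1 (mod 4), so (13/61) = +(61/13).
Reduce top mod 13: now compute (9/13).
Reciprocity: 9 ≡ 1 and 13 ≡ 1 (mod 4), so (9/13) = +(13/9).
Reduce top mod 9: now compute (4/9).
Pull out 2^2: since 9 ≡ 1 (mod 8), (2/9) = +1, so (2/9)^2 = +1.
Reached (1/9) = 1. Collecting the sign flips along the way, the symbol is -1.

-1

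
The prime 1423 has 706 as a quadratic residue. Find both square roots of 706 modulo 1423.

Since 1423 ≡ 3 (mod 4), a square root of 706 is 706^((1423+1)/4) = 706^356 mod 1423.
Repeated squaring: 706^2≡386, 706^4≡1004, 706^8≡532, 706^16≡1270, 706^32≡641, 706^64≡1057, 706^128≡194, 706^256≡638 (mod 1423).
706^356 = 706^(256+64+32+4) ≡ 1180 (mod 1423).
Check: 1180² = 1392400 ≡ 706 (mod 1423). The two roots are 243 and 1180.

243, 1180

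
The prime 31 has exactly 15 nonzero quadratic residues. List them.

Square k = 1,…,15 (k and 31−k give the same square):
1²=1, 2²=4, 3²=9, 4²=16, 5²=25, 6²≡5, 7²≡18, 8²≡2, 9²≡19, 10²≡7, 11²≡28, 12²≡20, 13²≡14, 14²≡10, 15²≡8 (mod 31).
So the quadratic residues mod 31 are {1, 2, 4, 5, 7, 8, 9, 10, 14, 16, 18, 19, 20, 25, 28}.

1, 2, 4, 5, 7, 8, 9, 10, 14, 16, 18, 19, 20, 25, 28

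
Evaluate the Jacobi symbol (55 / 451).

Reciprocity: 55 ≡ 3 and 451 ≡ 3 (mod 4), so (55/451) = −(451/55).
Reduce top mod 55: now compute (11/55).
Reciprocity: 11 ≡ 3 and 55 ≡ 3 (mod 4), so (11/55) = −(55/11).
Reduce top mod 11: now compute (0/11).
Top reduces to 0: gcd > 1, so the symbol is 0.

0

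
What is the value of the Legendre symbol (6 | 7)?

Pull out 2: since 7 ≡ 7 (mod 8), (2/7) = +1.
Reciprocity: 3 ≡ 3 and 7 ≡ 3 (mod 4), so (3/7) = −(7/3).
Reduce top mod 3: now compute (1/3).
Reached (1/3) = 1. Collecting the sign flips along the way, the symbol is -1.

-1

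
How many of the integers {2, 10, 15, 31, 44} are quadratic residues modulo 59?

1

(2/59) = -1 → non-residue.
(10/59) = -1 → non-residue.
(15/59) = +1 → QR.
(31/59) = -1 → non-residue.
(44/59) = -1 → non-residue.
Total quadratic residues among the 5: 1.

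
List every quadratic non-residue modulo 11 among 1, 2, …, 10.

2, 6, 7, 8, 10

Square k = 1,…,5 (k and 11−k give the same square):
1²=1, 2²=4, 3²=9, 4²≡5, 5²≡3 (mod 11).
The residues are {1, 3, 4, 5, 9}; the non-residues are the remaining 5 nonzero classes.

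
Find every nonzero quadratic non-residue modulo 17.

3, 5, 6, 7, 10, 11, 12, 14

Square k = 1,…,8 (k and 17−k give the same square):
1²=1, 2²=4, 3²=9, 4²=16, 5²≡8, 6²≡2, 7²≡15, 8²≡13 (mod 17).
The residues are {1, 2, 4, 8, 9, 13, 15, 16}; the non-residues are the remaining 8 nonzero classes.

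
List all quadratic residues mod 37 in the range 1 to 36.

Square k = 1,…,18 (k and 37−k give the same square):
1²=1, 2²=4, 3²=9, 4²=16, 5²=25, 6²=36, 7²≡12, 8²≡27, 9²≡7, 10²≡26, 11²≡10, 12²≡33, 13²≡21, 14²≡11, 15²≡3, 16²≡34, 17²≡30, 18²≡28 (mod 37).
So the quadratic residues mod 37 are {1, 3, 4, 7, 9, 10, 11, 12, 16, 21, 25, 26, 27, 28, 30, 33, 34, 36}.

1 3 4 7 9 10 11 12 16 21 25 26 27 28 30 33 34 36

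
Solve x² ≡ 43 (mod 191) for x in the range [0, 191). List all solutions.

Since 191 ≡ 3 (mod 4), a square root of 43 is 43^((191+1)/4) = 43^48 mod 191.
Repeated squaring: 43^2≡130, 43^4≡92, 43^8≡60, 43^16≡162, 43^32≡77 (mod 191).
43^48 = 43^(32+16) ≡ 59 (mod 191).
Check: 59² = 3481 ≡ 43 (mod 191). The two roots are 59 and 132.

59, 132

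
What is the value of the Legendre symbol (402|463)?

-1

Euler's criterion: (402/463) ≡ 402^231 (mod 463).
402^2 ≡ 17 (mod 463)
402^4 ≡ 289 (mod 463)
402^8 ≡ 181 (mod 463)
402^16 ≡ 351 (mod 463)
402^32 ≡ 43 (mod 463)
402^64 ≡ 460 (mod 463)
402^128 ≡ 9 (mod 463)
402^231 = 402^(128+64+32+4+2+1) ≡ 462 (mod 463).
Result is 462 ≡ −1, so (402/463) = −1.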